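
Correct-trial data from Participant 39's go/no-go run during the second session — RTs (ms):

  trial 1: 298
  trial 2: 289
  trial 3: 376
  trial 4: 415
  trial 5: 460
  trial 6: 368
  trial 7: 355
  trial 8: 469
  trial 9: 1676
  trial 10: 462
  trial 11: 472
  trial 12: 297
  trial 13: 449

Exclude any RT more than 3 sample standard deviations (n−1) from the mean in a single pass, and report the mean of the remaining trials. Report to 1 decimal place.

392.5 ms

n = 13, ΣRT = 6386, M = 491.231
Σ(x−M)² = 1576950.31; s = √(1576950.31/12) = 362.509
Cutoffs: 491.231 ± 3·362.509 → [-596.3, 1578.8]
Outside: 1676 → excluded.
Retained (n=12): Σ = 4710, mean = 4710/12 = 392.500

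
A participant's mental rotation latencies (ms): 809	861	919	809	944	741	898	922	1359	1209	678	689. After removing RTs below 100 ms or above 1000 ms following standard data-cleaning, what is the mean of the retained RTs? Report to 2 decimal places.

827.00 ms

Excluded: 1209, 1359
Retained (n=10): Σ = 8270
Mean = 8270/10 = 827.0000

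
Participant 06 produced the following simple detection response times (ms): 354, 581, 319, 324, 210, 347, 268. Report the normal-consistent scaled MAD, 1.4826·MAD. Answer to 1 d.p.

44.5 ms

Sorted: 210, 268, 319, 324, 347, 354, 581 → median = 324
|x − 324| sorted: 0, 5, 23, 30, 56, 114, 257 → MAD = 30
Robust SD ≈ 1.4826 × 30 = 44.478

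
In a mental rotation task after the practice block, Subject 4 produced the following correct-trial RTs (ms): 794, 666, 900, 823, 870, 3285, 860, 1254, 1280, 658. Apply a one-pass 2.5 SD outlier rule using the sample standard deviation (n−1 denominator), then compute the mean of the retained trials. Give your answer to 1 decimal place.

n = 10, ΣRT = 11390, M = 1139.000
Σ(x−M)² = 5519716.00; s = √(5519716.00/9) = 783.136
Cutoffs: 1139.000 ± 2.5·783.136 → [-818.8, 3096.8]
Outside: 3285 → excluded.
Retained (n=9): Σ = 8105, mean = 8105/9 = 900.556

900.6 ms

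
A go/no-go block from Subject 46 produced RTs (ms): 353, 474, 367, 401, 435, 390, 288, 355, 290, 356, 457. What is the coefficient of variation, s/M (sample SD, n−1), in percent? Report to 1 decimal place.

16.1%

n = 11, Σ = 4166, M = 378.7273
Σ(x−M)² = 36976.182; s = √(36976.182/10) = 60.8080
CV = 60.8080 / 378.7273 = 0.16056 = 16.056%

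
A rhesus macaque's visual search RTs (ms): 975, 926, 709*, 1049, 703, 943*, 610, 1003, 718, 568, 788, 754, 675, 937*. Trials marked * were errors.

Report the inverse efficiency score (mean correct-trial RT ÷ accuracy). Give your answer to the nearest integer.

1015 ms

Correct trials (n=11): 975, 926, 1049, 703, 610, 1003, 718, 568, 788, 754, 675
Mean correct RT = 8769/11 = 797.1818 ms
Proportion correct = 11/14
IES = 797.1818 / (11/14) = 1014.595 ms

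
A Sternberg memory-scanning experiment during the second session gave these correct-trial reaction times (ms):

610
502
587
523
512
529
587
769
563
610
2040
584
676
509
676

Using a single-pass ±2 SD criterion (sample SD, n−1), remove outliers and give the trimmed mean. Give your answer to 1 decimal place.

588.4 ms

n = 15, ΣRT = 10277, M = 685.133
Σ(x−M)² = 2043759.73; s = √(2043759.73/14) = 382.077
Cutoffs: 685.133 ± 2·382.077 → [-79.0, 1449.3]
Outside: 2040 → excluded.
Retained (n=14): Σ = 8237, mean = 8237/14 = 588.357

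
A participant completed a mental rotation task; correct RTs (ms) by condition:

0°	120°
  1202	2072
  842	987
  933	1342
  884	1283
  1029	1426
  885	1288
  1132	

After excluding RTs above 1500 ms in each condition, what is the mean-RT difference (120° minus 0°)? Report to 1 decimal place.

278.5 ms

120°: exclude 2072
M(0°) = 6907/7 = 986.714
M(120°) = 6326/5 = 1265.200
Difference = 1265.200 − 986.714 = 278.486 ms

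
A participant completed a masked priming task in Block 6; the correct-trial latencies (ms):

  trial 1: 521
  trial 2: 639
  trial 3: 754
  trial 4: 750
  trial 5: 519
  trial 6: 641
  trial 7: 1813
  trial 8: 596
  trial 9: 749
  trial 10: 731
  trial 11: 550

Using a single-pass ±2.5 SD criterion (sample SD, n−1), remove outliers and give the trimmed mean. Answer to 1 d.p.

n = 11, ΣRT = 8263, M = 751.182
Σ(x−M)² = 1324051.64; s = √(1324051.64/10) = 363.875
Cutoffs: 751.182 ± 2.5·363.875 → [-158.5, 1660.9]
Outside: 1813 → excluded.
Retained (n=10): Σ = 6450, mean = 6450/10 = 645.000

645.0 ms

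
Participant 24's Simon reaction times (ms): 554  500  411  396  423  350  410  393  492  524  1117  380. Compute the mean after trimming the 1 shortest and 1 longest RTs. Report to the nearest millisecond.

Sorted: 350, 380, 393, 396, 410, 411, 423, 492, 500, 524, 554, 1117
Drop lowest 1 (350) and highest 1 (1117)
Remaining (n=10): Σ = 4483, mean = 4483/10 = 448.300

448 ms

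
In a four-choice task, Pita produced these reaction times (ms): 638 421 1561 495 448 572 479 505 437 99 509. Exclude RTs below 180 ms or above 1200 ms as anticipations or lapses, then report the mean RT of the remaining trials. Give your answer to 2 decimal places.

Excluded: 99, 1561
Retained (n=9): Σ = 4504
Mean = 4504/9 = 500.4444

500.44 ms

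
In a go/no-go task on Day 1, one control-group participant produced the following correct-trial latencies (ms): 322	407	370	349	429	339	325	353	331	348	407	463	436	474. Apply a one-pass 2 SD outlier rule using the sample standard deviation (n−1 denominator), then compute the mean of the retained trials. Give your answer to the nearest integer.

382 ms

n = 14, ΣRT = 5353, M = 382.357
Σ(x−M)² = 35927.21; s = √(35927.21/13) = 52.570
Cutoffs: 382.357 ± 2·52.570 → [277.2, 487.5]
No RTs fall outside the cutoffs; all 14 retained. Mean = 5353/14 = 382.357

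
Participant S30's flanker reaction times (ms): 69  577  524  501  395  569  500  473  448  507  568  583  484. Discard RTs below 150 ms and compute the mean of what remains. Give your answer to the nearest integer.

511 ms

Excluded: 69
Retained (n=12): Σ = 6129
Mean = 6129/12 = 510.7500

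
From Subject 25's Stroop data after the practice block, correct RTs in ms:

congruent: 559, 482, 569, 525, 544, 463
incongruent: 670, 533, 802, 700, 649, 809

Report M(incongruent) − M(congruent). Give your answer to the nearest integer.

M(congruent) = 3142/6 = 523.667
M(incongruent) = 4163/6 = 693.833
Difference = 693.833 − 523.667 = 170.167 ms

170 ms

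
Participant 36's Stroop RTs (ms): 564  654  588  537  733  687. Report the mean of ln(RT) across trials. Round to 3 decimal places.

ln(RT): 6.3351, 6.4831, 6.3767, 6.2860, 6.5971, 6.5323
Σ ln(RT) = 38.6104
Mean = 38.6104/6 = 6.43506

6.435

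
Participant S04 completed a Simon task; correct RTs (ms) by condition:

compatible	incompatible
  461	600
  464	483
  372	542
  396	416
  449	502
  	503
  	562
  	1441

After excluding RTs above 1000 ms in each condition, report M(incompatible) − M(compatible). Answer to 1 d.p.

incompatible: exclude 1441
M(compatible) = 2142/5 = 428.400
M(incompatible) = 3608/7 = 515.429
Difference = 515.429 − 428.400 = 87.029 ms

87.0 ms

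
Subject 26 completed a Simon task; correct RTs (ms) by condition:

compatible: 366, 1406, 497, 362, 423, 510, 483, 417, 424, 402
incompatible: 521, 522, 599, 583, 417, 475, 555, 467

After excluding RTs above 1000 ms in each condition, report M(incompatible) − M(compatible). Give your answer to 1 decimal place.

85.8 ms

compatible: exclude 1406
M(compatible) = 3884/9 = 431.556
M(incompatible) = 4139/8 = 517.375
Difference = 517.375 − 431.556 = 85.819 ms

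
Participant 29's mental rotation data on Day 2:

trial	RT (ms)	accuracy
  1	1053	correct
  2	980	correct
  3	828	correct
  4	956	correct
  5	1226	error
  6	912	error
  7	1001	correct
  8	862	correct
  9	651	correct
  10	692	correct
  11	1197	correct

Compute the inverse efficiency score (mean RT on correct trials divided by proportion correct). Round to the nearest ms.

Correct trials (n=9): 1053, 980, 828, 956, 1001, 862, 651, 692, 1197
Mean correct RT = 8220/9 = 913.3333 ms
Proportion correct = 9/11
IES = 913.3333 / (9/11) = 1116.296 ms

1116 ms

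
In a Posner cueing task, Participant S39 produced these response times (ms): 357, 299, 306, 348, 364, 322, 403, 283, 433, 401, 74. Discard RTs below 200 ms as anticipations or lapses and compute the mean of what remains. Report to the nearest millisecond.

Excluded: 74
Retained (n=10): Σ = 3516
Mean = 3516/10 = 351.6000

352 ms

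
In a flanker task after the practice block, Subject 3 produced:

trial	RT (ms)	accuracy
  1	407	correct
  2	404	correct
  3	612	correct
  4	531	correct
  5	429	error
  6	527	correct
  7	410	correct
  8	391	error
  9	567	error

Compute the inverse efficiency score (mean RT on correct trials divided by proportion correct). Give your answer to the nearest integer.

723 ms

Correct trials (n=6): 407, 404, 612, 531, 527, 410
Mean correct RT = 2891/6 = 481.8333 ms
Proportion correct = 6/9
IES = 481.8333 / (6/9) = 722.750 ms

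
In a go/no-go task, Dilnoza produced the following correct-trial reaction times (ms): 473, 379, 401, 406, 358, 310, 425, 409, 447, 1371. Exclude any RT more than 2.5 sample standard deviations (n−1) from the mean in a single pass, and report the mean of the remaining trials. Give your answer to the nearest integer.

n = 10, ΣRT = 4979, M = 497.900
Σ(x−M)² = 865582.90; s = √(865582.90/9) = 310.122
Cutoffs: 497.900 ± 2.5·310.122 → [-277.4, 1273.2]
Outside: 1371 → excluded.
Retained (n=9): Σ = 3608, mean = 3608/9 = 400.889

401 ms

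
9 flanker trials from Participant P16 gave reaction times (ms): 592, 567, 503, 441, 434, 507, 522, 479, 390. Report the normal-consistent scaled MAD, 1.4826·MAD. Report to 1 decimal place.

Sorted: 390, 434, 441, 479, 503, 507, 522, 567, 592 → median = 503
|x − 503| sorted: 0, 4, 19, 24, 62, 64, 69, 89, 113 → MAD = 62
Robust SD ≈ 1.4826 × 62 = 91.921

91.9 ms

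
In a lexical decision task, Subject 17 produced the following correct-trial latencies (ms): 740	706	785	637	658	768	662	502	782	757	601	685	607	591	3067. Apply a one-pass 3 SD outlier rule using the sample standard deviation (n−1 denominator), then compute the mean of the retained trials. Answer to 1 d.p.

677.2 ms

n = 15, ΣRT = 12548, M = 836.533
Σ(x−M)² = 5423463.73; s = √(5423463.73/14) = 622.407
Cutoffs: 836.533 ± 3·622.407 → [-1030.7, 2703.8]
Outside: 3067 → excluded.
Retained (n=14): Σ = 9481, mean = 9481/14 = 677.214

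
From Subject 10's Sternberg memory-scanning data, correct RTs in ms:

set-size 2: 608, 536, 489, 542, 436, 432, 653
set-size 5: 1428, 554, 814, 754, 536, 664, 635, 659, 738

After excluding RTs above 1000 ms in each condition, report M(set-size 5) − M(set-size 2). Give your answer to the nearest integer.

141 ms

set-size 5: exclude 1428
M(set-size 2) = 3696/7 = 528.000
M(set-size 5) = 5354/8 = 669.250
Difference = 669.250 − 528.000 = 141.250 ms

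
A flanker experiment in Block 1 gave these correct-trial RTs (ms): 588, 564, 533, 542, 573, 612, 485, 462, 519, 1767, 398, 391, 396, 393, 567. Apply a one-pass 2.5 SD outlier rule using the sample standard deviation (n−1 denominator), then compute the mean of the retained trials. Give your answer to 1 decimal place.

501.6 ms

n = 15, ΣRT = 8790, M = 586.000
Σ(x−M)² = 1577984.00; s = √(1577984.00/14) = 335.728
Cutoffs: 586.000 ± 2.5·335.728 → [-253.3, 1425.3]
Outside: 1767 → excluded.
Retained (n=14): Σ = 7023, mean = 7023/14 = 501.643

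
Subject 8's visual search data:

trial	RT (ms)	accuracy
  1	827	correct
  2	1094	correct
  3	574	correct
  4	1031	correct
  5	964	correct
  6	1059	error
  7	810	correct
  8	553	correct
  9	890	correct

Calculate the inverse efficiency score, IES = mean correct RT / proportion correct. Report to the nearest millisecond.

Correct trials (n=8): 827, 1094, 574, 1031, 964, 810, 553, 890
Mean correct RT = 6743/8 = 842.8750 ms
Proportion correct = 8/9
IES = 842.8750 / (8/9) = 948.234 ms

948 ms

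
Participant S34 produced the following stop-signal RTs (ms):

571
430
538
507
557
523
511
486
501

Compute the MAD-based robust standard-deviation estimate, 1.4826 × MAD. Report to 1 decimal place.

37.1 ms

Sorted: 430, 486, 501, 507, 511, 523, 538, 557, 571 → median = 511
|x − 511| sorted: 0, 4, 10, 12, 25, 27, 46, 60, 81 → MAD = 25
Robust SD ≈ 1.4826 × 25 = 37.065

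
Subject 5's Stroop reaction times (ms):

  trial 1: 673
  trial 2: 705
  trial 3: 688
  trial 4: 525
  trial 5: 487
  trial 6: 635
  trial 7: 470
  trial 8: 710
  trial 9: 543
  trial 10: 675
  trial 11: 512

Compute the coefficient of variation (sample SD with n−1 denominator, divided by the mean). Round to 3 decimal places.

n = 11, Σ = 6623, M = 602.0909
Σ(x−M)² = 89286.909; s = √(89286.909/10) = 94.4918
CV = 94.4918 / 602.0909 = 0.15694

0.157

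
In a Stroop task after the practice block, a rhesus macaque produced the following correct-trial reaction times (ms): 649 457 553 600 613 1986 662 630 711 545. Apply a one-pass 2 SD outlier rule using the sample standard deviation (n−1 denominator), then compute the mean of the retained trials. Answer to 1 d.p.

602.2 ms

n = 10, ΣRT = 7406, M = 740.600
Σ(x−M)² = 1768630.40; s = √(1768630.40/9) = 443.300
Cutoffs: 740.600 ± 2·443.300 → [-146.0, 1627.2]
Outside: 1986 → excluded.
Retained (n=9): Σ = 5420, mean = 5420/9 = 602.222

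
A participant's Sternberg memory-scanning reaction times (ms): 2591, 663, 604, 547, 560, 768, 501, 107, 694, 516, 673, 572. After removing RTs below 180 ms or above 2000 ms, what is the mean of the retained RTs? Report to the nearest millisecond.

Excluded: 107, 2591
Retained (n=10): Σ = 6098
Mean = 6098/10 = 609.8000

610 ms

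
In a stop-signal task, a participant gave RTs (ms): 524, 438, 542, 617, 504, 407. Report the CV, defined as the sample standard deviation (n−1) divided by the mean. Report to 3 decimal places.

0.149

n = 6, Σ = 3032, M = 505.3333
Σ(x−M)² = 28367.333; s = √(28367.333/5) = 75.3224
CV = 75.3224 / 505.3333 = 0.14905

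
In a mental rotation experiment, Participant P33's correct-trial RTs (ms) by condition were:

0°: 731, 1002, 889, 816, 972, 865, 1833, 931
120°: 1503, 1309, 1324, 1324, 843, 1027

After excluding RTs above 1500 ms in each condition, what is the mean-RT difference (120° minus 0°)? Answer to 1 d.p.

278.8 ms

0°: exclude 1833
120°: exclude 1503
M(0°) = 6206/7 = 886.571
M(120°) = 5827/5 = 1165.400
Difference = 1165.400 − 886.571 = 278.829 ms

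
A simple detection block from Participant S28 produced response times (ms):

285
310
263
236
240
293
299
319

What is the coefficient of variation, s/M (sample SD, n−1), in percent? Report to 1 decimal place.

11.1%

n = 8, Σ = 2245, M = 280.6250
Σ(x−M)² = 6797.875; s = √(6797.875/7) = 31.1629
CV = 31.1629 / 280.6250 = 0.11105 = 11.105%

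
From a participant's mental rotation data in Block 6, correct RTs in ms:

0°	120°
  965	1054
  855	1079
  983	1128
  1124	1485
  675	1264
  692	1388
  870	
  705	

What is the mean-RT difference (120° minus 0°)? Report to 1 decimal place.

M(0°) = 6869/8 = 858.625
M(120°) = 7398/6 = 1233.000
Difference = 1233.000 − 858.625 = 374.375 ms

374.4 ms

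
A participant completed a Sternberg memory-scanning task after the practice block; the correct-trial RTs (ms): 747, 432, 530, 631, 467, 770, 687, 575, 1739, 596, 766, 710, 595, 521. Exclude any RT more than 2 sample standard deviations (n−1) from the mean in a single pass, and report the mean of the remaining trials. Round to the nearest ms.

n = 14, ΣRT = 9766, M = 697.571
Σ(x−M)² = 1320453.43; s = √(1320453.43/13) = 318.706
Cutoffs: 697.571 ± 2·318.706 → [60.2, 1335.0]
Outside: 1739 → excluded.
Retained (n=13): Σ = 8027, mean = 8027/13 = 617.462

617 ms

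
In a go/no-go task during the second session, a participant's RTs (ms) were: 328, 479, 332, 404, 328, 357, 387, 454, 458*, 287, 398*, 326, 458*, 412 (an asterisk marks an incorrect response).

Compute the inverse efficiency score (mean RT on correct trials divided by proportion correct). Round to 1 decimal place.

473.7 ms

Correct trials (n=11): 328, 479, 332, 404, 328, 357, 387, 454, 287, 326, 412
Mean correct RT = 4094/11 = 372.1818 ms
Proportion correct = 11/14
IES = 372.1818 / (11/14) = 473.686 ms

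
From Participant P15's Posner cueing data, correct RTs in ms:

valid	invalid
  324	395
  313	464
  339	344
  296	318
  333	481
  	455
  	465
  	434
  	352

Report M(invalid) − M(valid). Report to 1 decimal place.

M(valid) = 1605/5 = 321.000
M(invalid) = 3708/9 = 412.000
Difference = 412.000 − 321.000 = 91.000 ms

91.0 ms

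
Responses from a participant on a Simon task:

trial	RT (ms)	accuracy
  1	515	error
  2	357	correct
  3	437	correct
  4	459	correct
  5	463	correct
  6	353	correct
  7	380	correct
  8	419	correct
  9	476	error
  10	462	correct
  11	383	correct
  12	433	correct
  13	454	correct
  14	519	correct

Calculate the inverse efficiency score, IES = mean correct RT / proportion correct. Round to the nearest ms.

Correct trials (n=12): 357, 437, 459, 463, 353, 380, 419, 462, 383, 433, 454, 519
Mean correct RT = 5119/12 = 426.5833 ms
Proportion correct = 12/14
IES = 426.5833 / (12/14) = 497.681 ms

498 ms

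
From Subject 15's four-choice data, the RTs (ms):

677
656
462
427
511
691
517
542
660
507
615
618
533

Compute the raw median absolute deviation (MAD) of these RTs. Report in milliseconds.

Sorted: 427, 462, 507, 511, 517, 533, 542, 615, 618, 656, 660, 677, 691 → median = 542
|x − 542|: 135, 114, 80, 115, 31, 149, 25, 0, 118, 35, 73, 76, 9
Sorted deviations: 0, 9, 25, 31, 35, 73, 76, 80, 114, 115, 118, 135, 149 → MAD = 76

76 ms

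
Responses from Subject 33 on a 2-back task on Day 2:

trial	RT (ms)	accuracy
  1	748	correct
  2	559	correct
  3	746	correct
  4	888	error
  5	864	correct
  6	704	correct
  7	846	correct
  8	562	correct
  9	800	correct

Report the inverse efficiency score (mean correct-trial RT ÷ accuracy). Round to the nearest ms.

820 ms

Correct trials (n=8): 748, 559, 746, 864, 704, 846, 562, 800
Mean correct RT = 5829/8 = 728.6250 ms
Proportion correct = 8/9
IES = 728.6250 / (8/9) = 819.703 ms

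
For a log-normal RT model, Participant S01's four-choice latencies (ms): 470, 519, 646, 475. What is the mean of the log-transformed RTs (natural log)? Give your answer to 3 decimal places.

ln(RT): 6.1527, 6.2519, 6.4708, 6.1633
Σ ln(RT) = 25.0388
Mean = 25.0388/4 = 6.25969

6.260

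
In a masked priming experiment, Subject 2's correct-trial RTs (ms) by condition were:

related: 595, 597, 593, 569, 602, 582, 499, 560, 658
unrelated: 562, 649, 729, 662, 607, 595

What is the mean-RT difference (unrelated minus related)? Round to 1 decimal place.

M(related) = 5255/9 = 583.889
M(unrelated) = 3804/6 = 634.000
Difference = 634.000 − 583.889 = 50.111 ms

50.1 ms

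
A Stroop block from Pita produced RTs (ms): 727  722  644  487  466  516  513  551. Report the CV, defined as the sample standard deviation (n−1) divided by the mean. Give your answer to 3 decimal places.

n = 8, Σ = 4626, M = 578.2500
Σ(x−M)² = 76915.500; s = √(76915.500/7) = 104.8233
CV = 104.8233 / 578.2500 = 0.18128

0.181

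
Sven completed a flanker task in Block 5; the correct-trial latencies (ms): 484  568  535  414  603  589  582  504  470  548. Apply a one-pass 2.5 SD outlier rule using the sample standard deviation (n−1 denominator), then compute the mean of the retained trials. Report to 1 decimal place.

529.7 ms

n = 10, ΣRT = 5297, M = 529.700
Σ(x−M)² = 33154.10; s = √(33154.10/9) = 60.694
Cutoffs: 529.700 ± 2.5·60.694 → [378.0, 681.4]
No RTs fall outside the cutoffs; all 10 retained. Mean = 5297/10 = 529.700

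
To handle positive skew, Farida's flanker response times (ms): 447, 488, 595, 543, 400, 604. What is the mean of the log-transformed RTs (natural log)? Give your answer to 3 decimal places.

ln(RT): 6.1026, 6.1903, 6.3886, 6.2971, 5.9915, 6.4036
Σ ln(RT) = 37.3736
Mean = 37.3736/6 = 6.22893

6.229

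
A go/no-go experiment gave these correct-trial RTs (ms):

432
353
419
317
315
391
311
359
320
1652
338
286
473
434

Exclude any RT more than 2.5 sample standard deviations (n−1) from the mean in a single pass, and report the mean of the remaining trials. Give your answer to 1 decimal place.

365.2 ms

n = 14, ΣRT = 6400, M = 457.143
Σ(x−M)² = 1578905.71; s = √(1578905.71/13) = 348.503
Cutoffs: 457.143 ± 2.5·348.503 → [-414.1, 1328.4]
Outside: 1652 → excluded.
Retained (n=13): Σ = 4748, mean = 4748/13 = 365.231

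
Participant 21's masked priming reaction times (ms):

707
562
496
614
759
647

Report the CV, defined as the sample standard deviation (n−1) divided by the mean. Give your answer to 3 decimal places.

n = 6, Σ = 3785, M = 630.8333
Σ(x−M)² = 45690.833; s = √(45690.833/5) = 95.5938
CV = 95.5938 / 630.8333 = 0.15154

0.152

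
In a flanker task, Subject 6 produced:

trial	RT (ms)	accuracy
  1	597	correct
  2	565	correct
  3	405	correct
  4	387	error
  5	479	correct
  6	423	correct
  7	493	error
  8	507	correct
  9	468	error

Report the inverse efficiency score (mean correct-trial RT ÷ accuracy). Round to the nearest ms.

744 ms

Correct trials (n=6): 597, 565, 405, 479, 423, 507
Mean correct RT = 2976/6 = 496.0000 ms
Proportion correct = 6/9
IES = 496.0000 / (6/9) = 744.000 ms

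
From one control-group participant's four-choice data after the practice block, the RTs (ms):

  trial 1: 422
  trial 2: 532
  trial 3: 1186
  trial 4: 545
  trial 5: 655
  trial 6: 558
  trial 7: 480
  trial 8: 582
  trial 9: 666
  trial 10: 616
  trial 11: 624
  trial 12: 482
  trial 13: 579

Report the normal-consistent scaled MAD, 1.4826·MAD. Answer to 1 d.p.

Sorted: 422, 480, 482, 532, 545, 558, 579, 582, 616, 624, 655, 666, 1186 → median = 579
|x − 579| sorted: 0, 3, 21, 34, 37, 45, 47, 76, 87, 97, 99, 157, 607 → MAD = 47
Robust SD ≈ 1.4826 × 47 = 69.682

69.7 ms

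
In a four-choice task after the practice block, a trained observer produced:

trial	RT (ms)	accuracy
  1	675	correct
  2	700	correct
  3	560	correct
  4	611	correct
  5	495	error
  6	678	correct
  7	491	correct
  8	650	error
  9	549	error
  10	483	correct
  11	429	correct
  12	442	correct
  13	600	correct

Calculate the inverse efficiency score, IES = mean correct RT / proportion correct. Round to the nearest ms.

737 ms

Correct trials (n=10): 675, 700, 560, 611, 678, 491, 483, 429, 442, 600
Mean correct RT = 5669/10 = 566.9000 ms
Proportion correct = 10/13
IES = 566.9000 / (10/13) = 736.970 ms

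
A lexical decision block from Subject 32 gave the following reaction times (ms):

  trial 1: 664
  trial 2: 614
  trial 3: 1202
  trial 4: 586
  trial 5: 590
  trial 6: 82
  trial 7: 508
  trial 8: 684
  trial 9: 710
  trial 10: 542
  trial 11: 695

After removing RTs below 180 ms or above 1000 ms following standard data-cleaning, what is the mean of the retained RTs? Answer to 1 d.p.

621.4 ms

Excluded: 82, 1202
Retained (n=9): Σ = 5593
Mean = 5593/9 = 621.4444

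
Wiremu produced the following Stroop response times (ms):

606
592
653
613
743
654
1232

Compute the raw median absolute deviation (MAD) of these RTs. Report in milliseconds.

Sorted: 592, 606, 613, 653, 654, 743, 1232 → median = 653
|x − 653|: 47, 61, 0, 40, 90, 1, 579
Sorted deviations: 0, 1, 40, 47, 61, 90, 579 → MAD = 47

47 ms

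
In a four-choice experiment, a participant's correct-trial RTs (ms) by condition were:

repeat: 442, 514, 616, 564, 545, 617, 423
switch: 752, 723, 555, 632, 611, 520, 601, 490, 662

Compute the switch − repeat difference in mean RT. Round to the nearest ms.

M(repeat) = 3721/7 = 531.571
M(switch) = 5546/9 = 616.222
Difference = 616.222 − 531.571 = 84.651 ms

85 ms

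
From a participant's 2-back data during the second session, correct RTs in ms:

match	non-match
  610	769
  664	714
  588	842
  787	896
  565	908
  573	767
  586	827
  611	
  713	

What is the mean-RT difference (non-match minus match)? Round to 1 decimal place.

184.6 ms

M(match) = 5697/9 = 633.000
M(non-match) = 5723/7 = 817.571
Difference = 817.571 − 633.000 = 184.571 ms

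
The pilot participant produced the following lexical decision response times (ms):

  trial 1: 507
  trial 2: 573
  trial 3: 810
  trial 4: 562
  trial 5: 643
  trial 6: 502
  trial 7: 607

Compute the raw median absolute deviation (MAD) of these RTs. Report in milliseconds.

66 ms

Sorted: 502, 507, 562, 573, 607, 643, 810 → median = 573
|x − 573|: 66, 0, 237, 11, 70, 71, 34
Sorted deviations: 0, 11, 34, 66, 70, 71, 237 → MAD = 66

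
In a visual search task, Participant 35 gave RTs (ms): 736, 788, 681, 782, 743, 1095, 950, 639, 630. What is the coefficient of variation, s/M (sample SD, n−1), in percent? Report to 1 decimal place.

19.4%

n = 9, Σ = 7044, M = 782.6667
Σ(x−M)² = 183616.000; s = √(183616.000/8) = 151.4992
CV = 151.4992 / 782.6667 = 0.19357 = 19.357%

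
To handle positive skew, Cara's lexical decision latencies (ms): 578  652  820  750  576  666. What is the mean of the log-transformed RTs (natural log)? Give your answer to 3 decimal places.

ln(RT): 6.3596, 6.4800, 6.7093, 6.6201, 6.3561, 6.5013
Σ ln(RT) = 39.0264
Mean = 39.0264/6 = 6.50440

6.504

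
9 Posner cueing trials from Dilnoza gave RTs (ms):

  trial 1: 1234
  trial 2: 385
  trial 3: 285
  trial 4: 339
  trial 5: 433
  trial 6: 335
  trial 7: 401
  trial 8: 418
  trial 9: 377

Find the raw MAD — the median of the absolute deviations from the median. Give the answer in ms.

Sorted: 285, 335, 339, 377, 385, 401, 418, 433, 1234 → median = 385
|x − 385|: 849, 0, 100, 46, 48, 50, 16, 33, 8
Sorted deviations: 0, 8, 16, 33, 46, 48, 50, 100, 849 → MAD = 46

46 ms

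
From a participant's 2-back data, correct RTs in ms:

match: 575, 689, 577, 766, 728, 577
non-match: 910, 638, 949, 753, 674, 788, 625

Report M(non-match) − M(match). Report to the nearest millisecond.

110 ms

M(match) = 3912/6 = 652.000
M(non-match) = 5337/7 = 762.429
Difference = 762.429 − 652.000 = 110.429 ms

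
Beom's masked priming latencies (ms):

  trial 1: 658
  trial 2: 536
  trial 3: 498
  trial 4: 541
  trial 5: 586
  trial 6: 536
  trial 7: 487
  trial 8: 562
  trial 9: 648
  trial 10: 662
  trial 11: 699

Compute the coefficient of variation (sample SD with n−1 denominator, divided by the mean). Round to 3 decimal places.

0.124

n = 11, Σ = 6413, M = 583.0000
Σ(x−M)² = 52620.000; s = √(52620.000/10) = 72.5396
CV = 72.5396 / 583.0000 = 0.12442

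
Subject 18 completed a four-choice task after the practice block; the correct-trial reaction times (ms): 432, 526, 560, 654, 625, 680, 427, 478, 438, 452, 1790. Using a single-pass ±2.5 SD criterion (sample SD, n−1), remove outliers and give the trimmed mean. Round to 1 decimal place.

n = 11, ΣRT = 7062, M = 642.000
Σ(x−M)² = 1534898.00; s = √(1534898.00/10) = 391.778
Cutoffs: 642.000 ± 2.5·391.778 → [-337.4, 1621.4]
Outside: 1790 → excluded.
Retained (n=10): Σ = 5272, mean = 5272/10 = 527.200

527.2 ms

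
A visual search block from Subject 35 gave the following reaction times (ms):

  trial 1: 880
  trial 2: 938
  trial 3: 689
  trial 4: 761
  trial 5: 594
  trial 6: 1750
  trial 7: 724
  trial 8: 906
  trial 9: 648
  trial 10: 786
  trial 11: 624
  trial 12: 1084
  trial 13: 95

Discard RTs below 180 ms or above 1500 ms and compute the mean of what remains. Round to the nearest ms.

Excluded: 95, 1750
Retained (n=11): Σ = 8634
Mean = 8634/11 = 784.9091

785 ms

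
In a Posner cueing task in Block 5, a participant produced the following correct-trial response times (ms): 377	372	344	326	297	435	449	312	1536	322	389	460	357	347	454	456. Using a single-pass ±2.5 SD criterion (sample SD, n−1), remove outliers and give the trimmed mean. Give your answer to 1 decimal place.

379.8 ms

n = 16, ΣRT = 7233, M = 452.062
Σ(x−M)² = 1299546.94; s = √(1299546.94/15) = 294.341
Cutoffs: 452.062 ± 2.5·294.341 → [-283.8, 1187.9]
Outside: 1536 → excluded.
Retained (n=15): Σ = 5697, mean = 5697/15 = 379.800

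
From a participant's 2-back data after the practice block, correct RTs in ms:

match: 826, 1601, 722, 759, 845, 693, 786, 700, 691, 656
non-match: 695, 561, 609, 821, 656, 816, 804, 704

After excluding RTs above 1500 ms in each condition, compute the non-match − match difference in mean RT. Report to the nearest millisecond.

-34 ms

match: exclude 1601
M(match) = 6678/9 = 742.000
M(non-match) = 5666/8 = 708.250
Difference = 708.250 − 742.000 = -33.750 ms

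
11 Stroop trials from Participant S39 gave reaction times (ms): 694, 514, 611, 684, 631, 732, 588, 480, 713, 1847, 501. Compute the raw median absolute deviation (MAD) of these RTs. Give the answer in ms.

Sorted: 480, 501, 514, 588, 611, 631, 684, 694, 713, 732, 1847 → median = 631
|x − 631|: 63, 117, 20, 53, 0, 101, 43, 151, 82, 1216, 130
Sorted deviations: 0, 20, 43, 53, 63, 82, 101, 117, 130, 151, 1216 → MAD = 82

82 ms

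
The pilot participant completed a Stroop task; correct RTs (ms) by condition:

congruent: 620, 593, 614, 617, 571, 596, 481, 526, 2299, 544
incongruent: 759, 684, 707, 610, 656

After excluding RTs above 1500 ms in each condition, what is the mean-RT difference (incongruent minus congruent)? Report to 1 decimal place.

congruent: exclude 2299
M(congruent) = 5162/9 = 573.556
M(incongruent) = 3416/5 = 683.200
Difference = 683.200 − 573.556 = 109.644 ms

109.6 ms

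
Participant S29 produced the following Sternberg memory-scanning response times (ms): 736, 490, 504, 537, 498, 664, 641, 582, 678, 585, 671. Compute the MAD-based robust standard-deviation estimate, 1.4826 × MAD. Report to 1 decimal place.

Sorted: 490, 498, 504, 537, 582, 585, 641, 664, 671, 678, 736 → median = 585
|x − 585| sorted: 0, 3, 48, 56, 79, 81, 86, 87, 93, 95, 151 → MAD = 81
Robust SD ≈ 1.4826 × 81 = 120.091

120.1 ms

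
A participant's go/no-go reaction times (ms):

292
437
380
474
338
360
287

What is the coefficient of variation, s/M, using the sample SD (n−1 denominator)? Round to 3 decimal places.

n = 7, Σ = 2568, M = 366.8571
Σ(x−M)² = 29432.857; s = √(29432.857/6) = 70.0391
CV = 70.0391 / 366.8571 = 0.19092

0.191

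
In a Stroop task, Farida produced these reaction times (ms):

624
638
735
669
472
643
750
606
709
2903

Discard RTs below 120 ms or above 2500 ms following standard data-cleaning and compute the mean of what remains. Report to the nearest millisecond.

Excluded: 2903
Retained (n=9): Σ = 5846
Mean = 5846/9 = 649.5556

650 ms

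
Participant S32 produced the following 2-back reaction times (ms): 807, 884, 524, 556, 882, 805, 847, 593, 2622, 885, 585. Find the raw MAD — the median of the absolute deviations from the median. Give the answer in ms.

78 ms

Sorted: 524, 556, 585, 593, 805, 807, 847, 882, 884, 885, 2622 → median = 807
|x − 807|: 0, 77, 283, 251, 75, 2, 40, 214, 1815, 78, 222
Sorted deviations: 0, 2, 40, 75, 77, 78, 214, 222, 251, 283, 1815 → MAD = 78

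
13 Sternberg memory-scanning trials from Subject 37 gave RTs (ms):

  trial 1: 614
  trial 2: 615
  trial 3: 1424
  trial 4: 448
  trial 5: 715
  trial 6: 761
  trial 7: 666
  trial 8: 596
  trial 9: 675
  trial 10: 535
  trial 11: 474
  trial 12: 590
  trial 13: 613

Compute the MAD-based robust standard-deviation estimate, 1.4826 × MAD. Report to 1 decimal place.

90.4 ms

Sorted: 448, 474, 535, 590, 596, 613, 614, 615, 666, 675, 715, 761, 1424 → median = 614
|x − 614| sorted: 0, 1, 1, 18, 24, 52, 61, 79, 101, 140, 147, 166, 810 → MAD = 61
Robust SD ≈ 1.4826 × 61 = 90.439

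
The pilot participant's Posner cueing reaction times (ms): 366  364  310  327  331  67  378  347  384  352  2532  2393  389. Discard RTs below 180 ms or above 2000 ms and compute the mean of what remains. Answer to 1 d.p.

Excluded: 67, 2393, 2532
Retained (n=10): Σ = 3548
Mean = 3548/10 = 354.8000

354.8 ms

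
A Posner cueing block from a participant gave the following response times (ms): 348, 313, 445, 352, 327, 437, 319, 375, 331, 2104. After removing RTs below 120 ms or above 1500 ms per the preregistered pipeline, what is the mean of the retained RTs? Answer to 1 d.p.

360.8 ms

Excluded: 2104
Retained (n=9): Σ = 3247
Mean = 3247/9 = 360.7778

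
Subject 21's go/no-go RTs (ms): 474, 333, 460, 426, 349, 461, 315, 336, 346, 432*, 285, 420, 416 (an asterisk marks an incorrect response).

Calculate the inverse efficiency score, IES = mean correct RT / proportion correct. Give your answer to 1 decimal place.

Correct trials (n=12): 474, 333, 460, 426, 349, 461, 315, 336, 346, 285, 420, 416
Mean correct RT = 4621/12 = 385.0833 ms
Proportion correct = 12/13
IES = 385.0833 / (12/13) = 417.174 ms

417.2 ms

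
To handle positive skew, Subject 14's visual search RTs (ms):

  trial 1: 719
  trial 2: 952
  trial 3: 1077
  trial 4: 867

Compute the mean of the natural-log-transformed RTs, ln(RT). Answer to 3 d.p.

ln(RT): 6.5779, 6.8586, 6.9819, 6.7650
Σ ln(RT) = 27.1834
Mean = 27.1834/4 = 6.79585

6.796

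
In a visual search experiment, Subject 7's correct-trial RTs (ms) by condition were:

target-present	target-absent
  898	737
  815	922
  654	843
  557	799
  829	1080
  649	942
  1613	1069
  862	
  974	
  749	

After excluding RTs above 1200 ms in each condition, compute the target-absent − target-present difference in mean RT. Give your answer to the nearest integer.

target-present: exclude 1613
M(target-present) = 6987/9 = 776.333
M(target-absent) = 6392/7 = 913.143
Difference = 913.143 − 776.333 = 136.810 ms

137 ms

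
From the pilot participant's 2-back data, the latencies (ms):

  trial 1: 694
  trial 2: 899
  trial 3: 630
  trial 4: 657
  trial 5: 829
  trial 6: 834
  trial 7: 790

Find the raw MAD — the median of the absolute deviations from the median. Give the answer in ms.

Sorted: 630, 657, 694, 790, 829, 834, 899 → median = 790
|x − 790|: 96, 109, 160, 133, 39, 44, 0
Sorted deviations: 0, 39, 44, 96, 109, 133, 160 → MAD = 96

96 ms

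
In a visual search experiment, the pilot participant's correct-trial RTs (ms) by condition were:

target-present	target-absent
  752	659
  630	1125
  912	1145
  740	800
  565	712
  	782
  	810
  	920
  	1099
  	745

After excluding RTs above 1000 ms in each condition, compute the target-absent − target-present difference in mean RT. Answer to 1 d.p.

55.6 ms

target-absent: exclude 1125, 1145, 1099
M(target-present) = 3599/5 = 719.800
M(target-absent) = 5428/7 = 775.429
Difference = 775.429 − 719.800 = 55.629 ms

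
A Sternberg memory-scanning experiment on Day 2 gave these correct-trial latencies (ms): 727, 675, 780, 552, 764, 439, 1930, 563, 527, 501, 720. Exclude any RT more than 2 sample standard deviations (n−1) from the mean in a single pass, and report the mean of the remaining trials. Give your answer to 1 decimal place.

n = 11, ΣRT = 8178, M = 743.455
Σ(x−M)² = 1682702.73; s = √(1682702.73/10) = 410.208
Cutoffs: 743.455 ± 2·410.208 → [-77.0, 1563.9]
Outside: 1930 → excluded.
Retained (n=10): Σ = 6248, mean = 6248/10 = 624.800

624.8 ms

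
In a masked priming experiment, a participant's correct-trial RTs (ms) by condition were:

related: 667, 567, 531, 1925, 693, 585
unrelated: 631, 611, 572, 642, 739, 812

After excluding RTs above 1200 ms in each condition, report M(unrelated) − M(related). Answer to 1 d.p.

related: exclude 1925
M(related) = 3043/5 = 608.600
M(unrelated) = 4007/6 = 667.833
Difference = 667.833 − 608.600 = 59.233 ms

59.2 ms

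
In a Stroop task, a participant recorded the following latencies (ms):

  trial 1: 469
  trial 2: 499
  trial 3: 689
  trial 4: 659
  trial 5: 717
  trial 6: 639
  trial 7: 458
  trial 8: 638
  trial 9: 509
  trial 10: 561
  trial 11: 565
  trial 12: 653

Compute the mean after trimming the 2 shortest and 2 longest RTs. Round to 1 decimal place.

590.4 ms

Sorted: 458, 469, 499, 509, 561, 565, 638, 639, 653, 659, 689, 717
Drop lowest 2 (458, 469) and highest 2 (689, 717)
Remaining (n=8): Σ = 4723, mean = 4723/8 = 590.375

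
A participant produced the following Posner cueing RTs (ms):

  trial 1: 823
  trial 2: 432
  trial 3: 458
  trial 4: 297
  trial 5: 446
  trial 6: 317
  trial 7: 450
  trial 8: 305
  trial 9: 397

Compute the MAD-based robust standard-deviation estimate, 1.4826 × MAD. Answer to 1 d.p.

51.9 ms

Sorted: 297, 305, 317, 397, 432, 446, 450, 458, 823 → median = 432
|x − 432| sorted: 0, 14, 18, 26, 35, 115, 127, 135, 391 → MAD = 35
Robust SD ≈ 1.4826 × 35 = 51.891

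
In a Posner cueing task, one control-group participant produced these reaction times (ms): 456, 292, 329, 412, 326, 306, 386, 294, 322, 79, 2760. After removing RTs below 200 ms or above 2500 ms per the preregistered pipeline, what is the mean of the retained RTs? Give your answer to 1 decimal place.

Excluded: 79, 2760
Retained (n=9): Σ = 3123
Mean = 3123/9 = 347.0000

347.0 ms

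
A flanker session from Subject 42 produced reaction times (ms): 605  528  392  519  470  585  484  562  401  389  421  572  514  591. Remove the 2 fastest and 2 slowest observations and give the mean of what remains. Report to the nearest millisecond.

506 ms

Sorted: 389, 392, 401, 421, 470, 484, 514, 519, 528, 562, 572, 585, 591, 605
Drop lowest 2 (389, 392) and highest 2 (591, 605)
Remaining (n=10): Σ = 5056, mean = 5056/10 = 505.600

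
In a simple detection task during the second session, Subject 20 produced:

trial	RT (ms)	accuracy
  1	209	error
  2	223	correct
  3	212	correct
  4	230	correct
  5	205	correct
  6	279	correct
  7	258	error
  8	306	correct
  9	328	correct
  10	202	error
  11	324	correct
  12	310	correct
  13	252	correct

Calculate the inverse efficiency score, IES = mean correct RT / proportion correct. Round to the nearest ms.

347 ms

Correct trials (n=10): 223, 212, 230, 205, 279, 306, 328, 324, 310, 252
Mean correct RT = 2669/10 = 266.9000 ms
Proportion correct = 10/13
IES = 266.9000 / (10/13) = 346.970 ms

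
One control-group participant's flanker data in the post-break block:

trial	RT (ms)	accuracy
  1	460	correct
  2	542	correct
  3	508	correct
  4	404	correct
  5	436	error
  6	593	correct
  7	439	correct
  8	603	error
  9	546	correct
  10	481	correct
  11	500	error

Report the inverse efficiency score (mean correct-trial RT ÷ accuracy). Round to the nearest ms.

683 ms

Correct trials (n=8): 460, 542, 508, 404, 593, 439, 546, 481
Mean correct RT = 3973/8 = 496.6250 ms
Proportion correct = 8/11
IES = 496.6250 / (8/11) = 682.859 ms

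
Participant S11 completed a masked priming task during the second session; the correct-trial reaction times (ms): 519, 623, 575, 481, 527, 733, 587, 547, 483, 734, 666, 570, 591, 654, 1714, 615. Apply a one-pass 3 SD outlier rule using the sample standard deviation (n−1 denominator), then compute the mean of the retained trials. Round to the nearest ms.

594 ms

n = 16, ΣRT = 10619, M = 663.688
Σ(x−M)² = 1264093.44; s = √(1264093.44/15) = 290.298
Cutoffs: 663.688 ± 3·290.298 → [-207.2, 1534.6]
Outside: 1714 → excluded.
Retained (n=15): Σ = 8905, mean = 8905/15 = 593.667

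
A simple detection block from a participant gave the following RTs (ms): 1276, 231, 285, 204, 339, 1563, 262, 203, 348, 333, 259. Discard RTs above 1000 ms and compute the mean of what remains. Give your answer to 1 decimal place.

Excluded: 1276, 1563
Retained (n=9): Σ = 2464
Mean = 2464/9 = 273.7778

273.8 ms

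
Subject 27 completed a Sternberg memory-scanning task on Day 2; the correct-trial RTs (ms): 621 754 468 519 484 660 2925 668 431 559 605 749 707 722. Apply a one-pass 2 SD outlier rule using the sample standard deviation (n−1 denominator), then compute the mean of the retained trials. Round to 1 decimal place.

n = 14, ΣRT = 10872, M = 776.571
Σ(x−M)² = 5117763.43; s = √(5117763.43/13) = 627.435
Cutoffs: 776.571 ± 2·627.435 → [-478.3, 2031.4]
Outside: 2925 → excluded.
Retained (n=13): Σ = 7947, mean = 7947/13 = 611.308

611.3 ms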